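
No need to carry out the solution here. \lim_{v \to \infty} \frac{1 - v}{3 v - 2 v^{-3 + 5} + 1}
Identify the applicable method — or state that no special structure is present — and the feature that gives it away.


Verdict: dominant-term comparison — at large v only the top-degree terms survive; compare the leading terms and the limit falls out. As a single quotient, the ∞/∞ shape would yield to repeated differentiation as well — the growth comparison gets there in one look.


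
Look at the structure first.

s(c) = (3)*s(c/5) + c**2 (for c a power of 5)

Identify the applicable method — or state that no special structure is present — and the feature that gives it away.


Verdict: the master substitution — the argument shrinks by the factor 5, so measure the index on a logarithmic scale and the recursion becomes a shift.


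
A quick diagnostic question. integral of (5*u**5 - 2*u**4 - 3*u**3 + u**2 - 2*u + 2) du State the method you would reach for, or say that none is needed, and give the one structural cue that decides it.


Diagnosis: no special technique — a term-by-term power-rule job in u; no substitution or rearrangement earns its keep here.


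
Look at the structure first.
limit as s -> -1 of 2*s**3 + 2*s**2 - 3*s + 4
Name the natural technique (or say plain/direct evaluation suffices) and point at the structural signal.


Best approach: no special technique — no zero denominators, no indeterminate clash at -1 — substitute and read off the value.


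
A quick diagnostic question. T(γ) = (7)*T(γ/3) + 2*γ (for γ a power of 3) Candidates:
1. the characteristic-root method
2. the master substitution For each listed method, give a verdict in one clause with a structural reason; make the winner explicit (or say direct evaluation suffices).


Best approach: the master substitution — recursion at γ/3 is multiplicative in the index; logarithmic reindexing via γ = 3^m linearizes it.
- the characteristic-root method — the recursion divides its index rather than shifting it — outside the constant-shift family the root method covers.
- the master substitution: yes, a natural case for it.


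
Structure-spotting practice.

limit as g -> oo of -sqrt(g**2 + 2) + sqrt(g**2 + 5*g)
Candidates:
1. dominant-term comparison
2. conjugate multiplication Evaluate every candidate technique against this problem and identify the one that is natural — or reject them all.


Technique: conjugate multiplication — an infinity-minus-infinity difference with a surviving radical — multiply by the conjugate to cancel the divergence.
- dominant-term comparison: no ranking of term growth rates resolves the limit here.
- conjugate multiplication — a fit — the right tool for this form.


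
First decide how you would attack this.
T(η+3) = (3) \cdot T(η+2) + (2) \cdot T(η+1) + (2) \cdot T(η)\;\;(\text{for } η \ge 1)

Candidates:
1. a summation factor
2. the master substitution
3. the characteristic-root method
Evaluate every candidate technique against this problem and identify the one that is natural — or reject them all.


Technique: the characteristic-root method — no index-dependence in the weights and nothing inhomogeneous: classic characteristic-equation setup.
- a summation factor — a summation factor telescopes one-step recursions; this one carries higher-order memory.
- the master substitution: this is shift-type recursion, outside the divide-and-conquer template.
- the characteristic-root method — applies; the problem has the shape this method handles.


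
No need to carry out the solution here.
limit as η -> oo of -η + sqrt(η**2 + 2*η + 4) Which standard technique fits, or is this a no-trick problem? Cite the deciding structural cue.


Verdict: conjugate multiplication — this difference gives up after one conjugate multiplication — the radical structure cancels against its conjugate.


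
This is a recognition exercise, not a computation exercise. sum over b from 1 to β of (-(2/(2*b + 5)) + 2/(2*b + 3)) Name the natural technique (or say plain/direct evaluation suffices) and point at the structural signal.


Technique: telescoping — the summand is built as 2/(2*b + 3) minus its own successor — adjacent terms annihilate down the line.


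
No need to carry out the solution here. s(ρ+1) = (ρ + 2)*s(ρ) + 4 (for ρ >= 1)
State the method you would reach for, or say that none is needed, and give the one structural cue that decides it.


Diagnosis: a summation factor — rescale the sequence by the product of the weights ρ + 2 so far — the recurrence collapses to a plain running sum.


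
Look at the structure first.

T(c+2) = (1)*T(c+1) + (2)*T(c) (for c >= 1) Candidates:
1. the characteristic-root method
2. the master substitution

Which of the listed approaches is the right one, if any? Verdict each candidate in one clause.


Technique: the characteristic-root method — the recurrence is linear and homogeneous with constant coefficients, so the ansatz r^c turns it into a polynomial equation for r.
- the characteristic-root method: yes — fits the structure here.
- the master substitution: the recursion steps by a constant offset, so exponential reindexing is pointless.


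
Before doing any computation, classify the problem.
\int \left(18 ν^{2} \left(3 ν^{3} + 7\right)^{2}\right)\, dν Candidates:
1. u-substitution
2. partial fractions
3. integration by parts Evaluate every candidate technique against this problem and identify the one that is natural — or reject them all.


Best approach: u-substitution — spotting that 18 ν^{2} is a constant multiple of the derivative of 3 ν^{3} + 7 is the key observation — substitute u = 3 ν^{3} + 7 and the integral becomes one-dimensional in u. Brute-force expansion works too — the substitution sees the structure instead of grinding through terms.
- u-substitution: applicable, and directly so.
- partial fractions — there is no rational-function structure to decompose.
- integration by parts: parts would only shuffle a directly integrable integrand.


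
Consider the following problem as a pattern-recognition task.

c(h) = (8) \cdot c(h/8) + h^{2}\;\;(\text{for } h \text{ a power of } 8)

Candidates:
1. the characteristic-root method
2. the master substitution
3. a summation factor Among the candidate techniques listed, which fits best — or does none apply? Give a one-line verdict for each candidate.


Technique: the master substitution — the argument shrinks by the factor 8, so measure the index on a logarithmic scale and the recursion becomes a shift.
- the characteristic-root method: the recursion divides its index rather than shifting it — outside the constant-shift family the root method covers.
- the master substitution: applies; the problem has the shape this method handles.
- a summation factor — the recursion divides its index rather than shifting it — there is no previous-term chain for a summation factor to telescope.


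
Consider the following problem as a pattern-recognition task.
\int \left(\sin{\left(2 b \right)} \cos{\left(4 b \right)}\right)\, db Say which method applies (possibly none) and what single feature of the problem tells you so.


Diagnosis: a trigonometric identity — the identity turns \sin{\left(2 b \right)} \cos{\left(4 b \right)} into two lone cosines/sines, each trivially integrable.


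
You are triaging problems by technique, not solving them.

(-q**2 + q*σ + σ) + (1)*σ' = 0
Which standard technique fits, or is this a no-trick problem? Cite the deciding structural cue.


Verdict: a linear integrating factor — linear in the unknown with genuine forcing: multiply through by the exponential of the integrated coefficient and the left side closes into one derivative.


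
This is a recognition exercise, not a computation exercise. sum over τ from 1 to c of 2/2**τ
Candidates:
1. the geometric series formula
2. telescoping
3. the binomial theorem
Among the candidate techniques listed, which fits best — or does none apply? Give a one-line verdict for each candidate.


Verdict: the geometric series formula — consecutive terms stand in a fixed index-free ratio — the geometric sum formula closes it.
- the geometric series formula: yes, a natural case for it.
- telescoping: neither a shifted-difference shape nor integer-spaced poles are present.
- the binomial theorem: the terms lack the binomial-coefficient-weighted complementary-power pattern of an expansion.


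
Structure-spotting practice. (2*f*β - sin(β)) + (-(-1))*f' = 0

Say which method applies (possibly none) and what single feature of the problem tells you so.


Method: a linear integrating factor — the unknown enters only to the first power against a nonzero forcing term — the integrating-factor template applies directly.


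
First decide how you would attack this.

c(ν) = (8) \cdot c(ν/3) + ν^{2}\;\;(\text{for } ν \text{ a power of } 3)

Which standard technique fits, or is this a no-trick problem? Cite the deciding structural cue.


Method: the master substitution — the argument shrinks by the factor 3, so measure the index on a logarithmic scale and the recursion becomes a shift.


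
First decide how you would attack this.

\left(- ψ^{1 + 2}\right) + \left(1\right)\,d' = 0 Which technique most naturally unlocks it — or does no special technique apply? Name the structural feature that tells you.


Verdict: no special technique — the slope is a pure function of ψ; integrate both sides and be done.


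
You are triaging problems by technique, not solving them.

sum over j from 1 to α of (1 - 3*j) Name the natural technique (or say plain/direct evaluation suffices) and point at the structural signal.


Verdict: no special technique — no ratio, no shift structure, no binomial pattern: sum the constant-multiple powers of j with known formulas.


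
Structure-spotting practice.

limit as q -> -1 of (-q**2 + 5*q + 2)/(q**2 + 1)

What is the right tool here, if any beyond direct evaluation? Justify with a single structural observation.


Best approach: no special technique — no zero denominators, no indeterminate clash at -1 — substitute and read off the value.


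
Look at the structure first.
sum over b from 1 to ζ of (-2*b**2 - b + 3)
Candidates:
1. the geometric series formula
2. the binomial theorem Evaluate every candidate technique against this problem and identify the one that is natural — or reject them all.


Verdict: no special technique — recognize the absence of structure: constant-multiple powers of b summed plainly, no special method required.
- the geometric series formula — the term-to-term ratio changes with the index, so the geometric formula cannot close it.
- the binomial theorem — the terms do not reassemble into a binomial power.


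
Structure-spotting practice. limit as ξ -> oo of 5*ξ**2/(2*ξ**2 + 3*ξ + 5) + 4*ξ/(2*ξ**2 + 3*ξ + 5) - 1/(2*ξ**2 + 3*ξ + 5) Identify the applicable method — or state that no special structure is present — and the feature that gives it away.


Technique: dominant-term comparison — growth-rate triage: the leading powers of ξ decide the limit, everything else is noise. l'Hôpital's at-infinity variant applies to the expression viewed as a single quotient; the leading-term comparison is the direct route.


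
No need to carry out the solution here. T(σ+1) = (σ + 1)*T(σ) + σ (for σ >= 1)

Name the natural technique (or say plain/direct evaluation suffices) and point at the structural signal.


Verdict: a summation factor — because the multiplier σ + 1 is index-dependent, divide through by its running product and sum the resulting differences.


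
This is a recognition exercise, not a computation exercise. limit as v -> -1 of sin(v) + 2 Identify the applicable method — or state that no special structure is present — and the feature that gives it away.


Technique: no special technique — no vanishing denominator and no indeterminate clash at the point — evaluation is immediate.


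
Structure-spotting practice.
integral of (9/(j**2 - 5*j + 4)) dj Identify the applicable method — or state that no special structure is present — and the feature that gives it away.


Verdict: partial fractions — the factorization of j**2 - 5*j + 4 is the whole battle; after it, each term is a table integral.


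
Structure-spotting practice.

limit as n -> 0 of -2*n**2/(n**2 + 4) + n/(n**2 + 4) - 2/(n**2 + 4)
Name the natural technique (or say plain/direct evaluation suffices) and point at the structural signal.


Technique: no special technique — nothing blocks direct substitution at 0: plug in and finish.


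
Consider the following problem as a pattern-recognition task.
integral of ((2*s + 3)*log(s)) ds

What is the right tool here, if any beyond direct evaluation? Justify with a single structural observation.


Diagnosis: integration by parts — a polynomial next to log(s): integrate the polynomial, differentiate the log, and the integral simplifies in one pass.


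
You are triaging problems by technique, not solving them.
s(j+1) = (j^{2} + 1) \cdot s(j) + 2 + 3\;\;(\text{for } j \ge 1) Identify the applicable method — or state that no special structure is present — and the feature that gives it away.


Technique: a summation factor — first-order linear but the coefficient j^{2} + 1 moves with the index — divide by the cumulative product and telescope.


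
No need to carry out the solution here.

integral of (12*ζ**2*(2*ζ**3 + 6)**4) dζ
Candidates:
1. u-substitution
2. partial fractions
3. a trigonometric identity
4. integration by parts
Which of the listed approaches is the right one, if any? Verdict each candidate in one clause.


Best approach: u-substitution — the only nontrivial dependence routes through 2*ζ**3 + 6, whose derivative supplies the leftover factor up to a constant multiple — u = 2*ζ**3 + 6 flattens it. Nothing stops a full expansion here — the substitution simply spares the algebra.
- u-substitution: yes, a natural case for it.
- partial fractions: the expression is not a ratio of polynomials that decomposes further.
- a trigonometric identity — with no trigonometric functions present, identity rewriting has no target.
- integration by parts: parts would only shuffle a directly integrable integrand.


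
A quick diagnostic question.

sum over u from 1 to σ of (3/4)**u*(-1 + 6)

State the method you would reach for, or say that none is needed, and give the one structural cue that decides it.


Verdict: the geometric series formula — check a ratio of consecutive terms: it is 3/4, independent of the index, so the geometric formula closes the sum.


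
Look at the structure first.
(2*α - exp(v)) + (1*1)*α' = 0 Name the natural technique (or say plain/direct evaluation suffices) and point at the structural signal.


Technique: a linear integrating factor — first power of α, nonzero forcing: the integrating-factor recipe applies verbatim with p = 2.


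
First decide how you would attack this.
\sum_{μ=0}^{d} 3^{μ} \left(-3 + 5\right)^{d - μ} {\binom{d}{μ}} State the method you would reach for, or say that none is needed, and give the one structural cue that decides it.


Best approach: the binomial theorem — {\binom{d}{μ}} weighting matched powers of 3 and (-3 + 5) is the expanded form of (3 + (-3 + 5))^d — fold it back up.


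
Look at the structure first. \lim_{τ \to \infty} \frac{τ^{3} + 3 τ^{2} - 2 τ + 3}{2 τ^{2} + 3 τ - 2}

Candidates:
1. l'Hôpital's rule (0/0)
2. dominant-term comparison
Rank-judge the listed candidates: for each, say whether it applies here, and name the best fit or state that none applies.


Best approach: dominant-term comparison — at large τ only the top-degree terms survive; compare the leading terms and the limit falls out.
- l'Hôpital's rule (0/0): viewed as a single quotient this runs to ∞/∞, not the 0/0 clash this candidate addresses; an at-infinity variant of the rule would resolve it, but comparing leading growth reads the answer without differentiating.
- dominant-term comparison — yes — fits the structure here.


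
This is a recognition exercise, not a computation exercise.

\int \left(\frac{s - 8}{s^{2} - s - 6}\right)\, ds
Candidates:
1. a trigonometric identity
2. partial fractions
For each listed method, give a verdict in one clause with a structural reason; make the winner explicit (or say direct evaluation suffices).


Diagnosis: partial fractions — a proper rational integrand whose denominator splits into simpler factors — decompose into partial fractions first.
- a trigonometric identity — no sine or cosine appears, so there is nothing for a trigonometric identity to act on.
- partial fractions: yes, a natural case for it.


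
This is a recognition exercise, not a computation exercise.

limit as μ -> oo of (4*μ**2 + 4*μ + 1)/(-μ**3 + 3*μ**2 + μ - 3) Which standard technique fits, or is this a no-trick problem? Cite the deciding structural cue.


Best approach: dominant-term comparison — divide by the highest power of μ present: lower-order terms vanish and the dominant ratio remains. Differentiating the expression as a single quotient would eventually settle it as well; matching dominant growth settles it immediately.


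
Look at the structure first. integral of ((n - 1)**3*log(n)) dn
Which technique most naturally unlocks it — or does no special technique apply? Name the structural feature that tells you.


Verdict: integration by parts — the presence of log(n) against a polynomial factor is the standard differentiate-the-log setup.


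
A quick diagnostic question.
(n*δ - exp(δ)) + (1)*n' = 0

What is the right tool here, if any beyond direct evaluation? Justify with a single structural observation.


Verdict: a linear integrating factor — first power of n, nonzero forcing: the integrating-factor recipe applies verbatim with p = δ.


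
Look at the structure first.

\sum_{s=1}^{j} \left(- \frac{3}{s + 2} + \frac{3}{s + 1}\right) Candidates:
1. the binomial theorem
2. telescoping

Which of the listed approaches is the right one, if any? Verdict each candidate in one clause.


Best approach: telescoping — each term adds \frac{3}{s + 1} and subtracts the same expression advanced one index; that subtracted piece cancels against the next term's added copy — only the boundary terms survive.
- the binomial theorem — the terms do not reassemble into a binomial power.
- telescoping — a fit — the right tool for this form.


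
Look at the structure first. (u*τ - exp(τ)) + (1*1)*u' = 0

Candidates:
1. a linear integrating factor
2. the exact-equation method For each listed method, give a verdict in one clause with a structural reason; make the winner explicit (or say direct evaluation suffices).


Method: a linear integrating factor — u enters only linearly with coefficient τ; multiply by exp of the integral of τ and the left side becomes one derivative.
- a linear integrating factor — a fit — the right tool for this form.
- the exact-equation method — the mixed partial derivatives differ, so the left side is not a total differential.


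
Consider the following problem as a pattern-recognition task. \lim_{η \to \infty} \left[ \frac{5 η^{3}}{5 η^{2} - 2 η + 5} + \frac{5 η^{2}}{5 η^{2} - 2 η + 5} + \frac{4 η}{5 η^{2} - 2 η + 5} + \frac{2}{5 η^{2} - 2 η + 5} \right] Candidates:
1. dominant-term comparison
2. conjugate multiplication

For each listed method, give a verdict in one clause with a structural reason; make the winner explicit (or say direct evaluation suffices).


Best approach: dominant-term comparison — divide by the highest power of η present: lower-order terms vanish and the dominant ratio remains.
- dominant-term comparison: applies; the problem has the shape this method handles.
- conjugate multiplication — there is no infinity-minus-infinity radical difference to rationalize.


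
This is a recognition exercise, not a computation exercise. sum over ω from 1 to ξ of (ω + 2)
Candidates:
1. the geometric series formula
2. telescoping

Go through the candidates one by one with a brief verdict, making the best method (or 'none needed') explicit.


Best approach: no special technique — constant-multiple powers of ω with no cancellation partners and no common ratio — use the standard power-sum formulas.
- the geometric series formula: the term-to-term ratio changes with the index, so the geometric formula cannot close it.
- telescoping — the terms as presented offer no neighboring cancellation — a telescoping rewrite may exist, but the displayed structure does not hand one over.


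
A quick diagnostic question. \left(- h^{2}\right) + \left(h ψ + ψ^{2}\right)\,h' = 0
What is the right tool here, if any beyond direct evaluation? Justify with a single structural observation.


Diagnosis: the homogeneous substitution — scaling ψ and h together leaves the slope fixed — it depends only on h/ψ, so substitute the ratio. A Bernoulli-style rewrite — possibly after exchanging which variable is treated as dependent — would work as well; the homogeneous substitution is the more immediate reading here.


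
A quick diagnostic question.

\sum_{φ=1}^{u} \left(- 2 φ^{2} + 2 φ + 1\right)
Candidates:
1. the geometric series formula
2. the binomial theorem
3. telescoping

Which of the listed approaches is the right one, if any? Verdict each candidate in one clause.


Technique: no special technique — with only polynomial terms in φ present, the classical sum-of-powers identities are all you need.
- the geometric series formula: consecutive terms are not related by a fixed multiplier.
- the binomial theorem: no binomial coefficients pair with matched powers.
- telescoping — the summand is not presented as a shifted difference — a telescoping rewrite may exist, but the displayed structure does not offer one.


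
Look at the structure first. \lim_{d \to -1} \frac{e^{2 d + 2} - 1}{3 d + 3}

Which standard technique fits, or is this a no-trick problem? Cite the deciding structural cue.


Method: l'Hôpital's rule (0/0) — plug in -1: top and bottom both hit zero, so differentiate each and retry. A local series expansion at the point resolves it as well; the rule is the packaged version of that step.


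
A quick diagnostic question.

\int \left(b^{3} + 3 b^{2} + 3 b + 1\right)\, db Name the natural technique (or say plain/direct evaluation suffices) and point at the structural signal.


Method: no special technique — nothing composite, nothing rational, nothing trigonometric — each constant-multiple power of b integrates by the power rule alone.


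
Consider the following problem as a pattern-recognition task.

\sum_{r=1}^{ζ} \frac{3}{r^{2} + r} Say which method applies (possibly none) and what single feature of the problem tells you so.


Diagnosis: telescoping — \frac{3}{r^{2} + r} is a collapsed telescope: expand it into simple fractions to see the cancellation.


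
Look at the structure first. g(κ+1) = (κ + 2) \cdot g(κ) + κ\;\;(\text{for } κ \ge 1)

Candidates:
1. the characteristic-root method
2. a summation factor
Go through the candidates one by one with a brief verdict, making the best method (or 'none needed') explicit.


Technique: a summation factor — the coefficient κ + 2 drifts with the index, so no fixed root exists; normalizing by the cumulative product telescopes it.
- the characteristic-root method: an index-dependent weight blocks the pure exponential ansatz.
- a summation factor: yes, a natural case for it.


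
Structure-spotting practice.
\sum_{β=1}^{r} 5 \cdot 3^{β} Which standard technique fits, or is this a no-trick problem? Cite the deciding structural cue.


Diagnosis: the geometric series formula — check a ratio of consecutive terms: it is 3, independent of the index, so the geometric formula closes the sum.


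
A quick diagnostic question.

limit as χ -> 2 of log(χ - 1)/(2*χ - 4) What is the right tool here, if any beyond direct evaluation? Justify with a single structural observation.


Method: l'Hôpital's rule (0/0) — substituting 2 gives 0 over 0; differentiate top and bottom once and re-evaluate. A first-order expansion at the point is an equally standard path; the rule packages it.


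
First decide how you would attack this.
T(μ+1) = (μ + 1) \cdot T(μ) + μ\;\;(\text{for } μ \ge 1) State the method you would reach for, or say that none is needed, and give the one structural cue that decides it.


Diagnosis: a summation factor — the coefficient μ + 1 drifts with the index, so no fixed root exists; normalizing by the cumulative product telescopes it.


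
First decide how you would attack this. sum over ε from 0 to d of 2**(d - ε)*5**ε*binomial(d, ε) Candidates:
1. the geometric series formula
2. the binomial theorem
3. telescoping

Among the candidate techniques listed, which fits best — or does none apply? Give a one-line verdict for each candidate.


Best approach: the binomial theorem — binomial coefficients against complementary powers of 5 and 2: recognize the binomial expansion and resum.
- the geometric series formula — the term-to-term ratio drifts with the index — the one thing the geometric formula cannot absorb.
- the binomial theorem — a fit — the right tool for this form.
- telescoping: as presented, consecutive terms share no shifted copy to cancel against — no rewrite is on display to change that.


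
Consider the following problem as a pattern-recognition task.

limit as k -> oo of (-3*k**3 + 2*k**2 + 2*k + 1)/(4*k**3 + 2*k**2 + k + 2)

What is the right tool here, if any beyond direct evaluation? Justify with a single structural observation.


Diagnosis: dominant-term comparison — divide by the highest power of k present: lower-order terms vanish and the dominant ratio remains. As a single quotient, the ∞/∞ shape would yield to repeated differentiation as well — the growth comparison gets there in one look.


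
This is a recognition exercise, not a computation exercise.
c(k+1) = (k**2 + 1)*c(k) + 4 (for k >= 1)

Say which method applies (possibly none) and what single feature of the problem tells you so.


Method: a summation factor — rescale the sequence by the product of the weights k**2 + 1 so far — the recurrence collapses to a plain running sum.


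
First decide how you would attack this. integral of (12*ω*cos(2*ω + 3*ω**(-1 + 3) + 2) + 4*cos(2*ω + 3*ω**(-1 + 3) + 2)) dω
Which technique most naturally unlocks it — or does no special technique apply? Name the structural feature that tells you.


Best approach: u-substitution — collected, the integrand has one factor that is, up to a constant, the derivative of an inner expression the rest depends on — substitute for that inner expression.


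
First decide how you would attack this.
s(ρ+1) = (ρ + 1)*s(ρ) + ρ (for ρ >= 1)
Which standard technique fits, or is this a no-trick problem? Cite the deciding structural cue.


Technique: a summation factor — one step of memory with a weight ρ + 1 that changes as the index grows — the summation-factor construction is built for this.


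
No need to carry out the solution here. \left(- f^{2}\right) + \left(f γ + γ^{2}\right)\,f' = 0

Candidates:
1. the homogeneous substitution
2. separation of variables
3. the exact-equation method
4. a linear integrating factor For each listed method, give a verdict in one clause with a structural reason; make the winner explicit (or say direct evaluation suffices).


Technique: the homogeneous substitution — solved for the derivative, the right side is unchanged under scaling γ and f together — it depends only on the ratio f/γ, so substitute a single ratio variable. Rewriting — with the variables' roles exchanged where the shape demands it — would expose a Bernoulli structure too; the homogeneous substitution simply reads the degrees directly.
- the homogeneous substitution: yes — fits the structure here.
- separation of variables: no division isolates the independent variable from the unknown.
- the exact-equation method: the cross partial derivatives disagree, so no single potential exists.
- a linear integrating factor — the unknown enters nonlinearly (through a power, a denominator, or a transcendental function), which the linear integrating-factor recipe cannot absorb as-is — any repair would come from a preliminary substitution, not the factor.


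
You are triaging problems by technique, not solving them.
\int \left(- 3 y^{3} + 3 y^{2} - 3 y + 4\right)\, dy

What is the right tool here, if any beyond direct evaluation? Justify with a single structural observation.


Verdict: no special technique — a term-by-term power-rule job in y; no substitution or rearrangement earns its keep here.


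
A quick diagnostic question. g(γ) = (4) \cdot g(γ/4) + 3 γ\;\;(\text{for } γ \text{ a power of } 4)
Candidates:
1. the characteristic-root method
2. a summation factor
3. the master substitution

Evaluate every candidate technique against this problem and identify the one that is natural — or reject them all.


Best approach: the master substitution — the argument contracts 4-fold per step: reindex γ exponentially and solve the linear recurrence in the new index.
- the characteristic-root method: the recursion divides its index rather than shifting it — outside the constant-shift family the root method covers.
- a summation factor: the recursion divides its index rather than shifting it — there is no previous-term chain for a summation factor to telescope.
- the master substitution: applies; the problem has the shape this method handles.


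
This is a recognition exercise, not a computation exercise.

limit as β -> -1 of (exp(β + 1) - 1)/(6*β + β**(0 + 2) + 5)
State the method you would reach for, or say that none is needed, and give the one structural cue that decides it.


Diagnosis: l'Hôpital's rule (0/0) — substituting -1 gives 0 over 0; differentiate top and bottom once and re-evaluate. Known elementary limits would finish this too — the rule just bypasses the case analysis.


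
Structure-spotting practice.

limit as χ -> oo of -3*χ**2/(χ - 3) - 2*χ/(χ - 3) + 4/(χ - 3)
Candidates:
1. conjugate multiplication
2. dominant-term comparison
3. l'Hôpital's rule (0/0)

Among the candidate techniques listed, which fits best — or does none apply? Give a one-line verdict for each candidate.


Verdict: dominant-term comparison — divide through by the highest power of χ; every lower-order term dies and the dominant terms decide the limit.
- conjugate multiplication: no difference of divergent radicals appears, so rationalizing has nothing to cancel.
- dominant-term comparison: applies; the problem has the shape this method handles.
- l'Hôpital's rule (0/0): viewed as a single quotient this runs to ∞/∞, not the 0/0 clash this candidate addresses; an at-infinity variant of the rule would resolve it, but comparing leading growth reads the answer without differentiating.


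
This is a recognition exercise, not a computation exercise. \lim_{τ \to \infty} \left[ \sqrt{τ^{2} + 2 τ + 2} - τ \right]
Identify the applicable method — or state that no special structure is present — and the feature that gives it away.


Technique: conjugate multiplication — divergence minus divergence hides a finite answer — expose it by pairing \sqrt{τ^{2} + 2 τ + 2} - τ with its conjugate.


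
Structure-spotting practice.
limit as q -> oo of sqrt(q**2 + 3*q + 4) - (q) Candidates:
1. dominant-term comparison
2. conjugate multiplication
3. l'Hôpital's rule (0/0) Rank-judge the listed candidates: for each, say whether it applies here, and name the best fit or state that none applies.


Method: conjugate multiplication — divergence minus divergence hides a finite answer — expose it by pairing sqrt(q**2 + 3*q + 4) - q with its conjugate.
- dominant-term comparison — leading-power comparison does not apply to this form.
- conjugate multiplication: applies; the problem has the shape this method handles.
- l'Hôpital's rule (0/0): substitution produces ∞ − ∞ rather than a vanishing quotient; the rule needs a 0/0 ratio to act on.


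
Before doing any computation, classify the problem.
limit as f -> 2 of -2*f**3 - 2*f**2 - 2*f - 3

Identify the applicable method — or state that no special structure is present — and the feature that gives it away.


Method: no special technique — nothing blocks direct substitution at 2: plug in and finish.


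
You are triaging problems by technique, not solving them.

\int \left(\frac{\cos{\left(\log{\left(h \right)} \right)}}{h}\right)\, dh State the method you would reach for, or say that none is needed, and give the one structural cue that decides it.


Method: u-substitution — collected, the integrand has one factor that is, up to a constant, the derivative of an inner expression the rest depends on — substitute for that inner expression.


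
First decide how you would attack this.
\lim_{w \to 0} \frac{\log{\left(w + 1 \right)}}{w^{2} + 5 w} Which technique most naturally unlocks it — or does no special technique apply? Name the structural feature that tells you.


Technique: l'Hôpital's rule (0/0) — the 0/0 form at 0 is the signature situation for l'Hôpital's rule. The standard small-argument limits would also carry it; the rule is the systematic route.


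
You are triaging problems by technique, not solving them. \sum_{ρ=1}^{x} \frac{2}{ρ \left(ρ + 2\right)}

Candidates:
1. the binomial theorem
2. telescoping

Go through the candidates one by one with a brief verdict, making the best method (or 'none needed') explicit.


Method: telescoping — integer-spaced poles in \frac{2}{ρ \left(ρ + 2\right)} are the telescoping signature in disguise.
- the binomial theorem: no binomial coefficients pair up with complementary powers here.
- telescoping: a fit — the right tool for this form.


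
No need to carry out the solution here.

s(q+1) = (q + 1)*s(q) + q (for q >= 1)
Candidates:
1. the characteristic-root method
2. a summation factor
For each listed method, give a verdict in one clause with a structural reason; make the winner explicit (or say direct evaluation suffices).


Best approach: a summation factor — because the multiplier q + 1 is index-dependent, divide through by its running product and sum the resulting differences.
- the characteristic-root method: an index-dependent weight blocks the pure exponential ansatz.
- a summation factor: yes — fits the structure here.


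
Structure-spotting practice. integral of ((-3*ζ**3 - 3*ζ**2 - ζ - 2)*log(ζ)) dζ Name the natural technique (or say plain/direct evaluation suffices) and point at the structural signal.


Verdict: integration by parts — one parts step with u = log(ζ) trades the logarithm for an algebraic integrand.


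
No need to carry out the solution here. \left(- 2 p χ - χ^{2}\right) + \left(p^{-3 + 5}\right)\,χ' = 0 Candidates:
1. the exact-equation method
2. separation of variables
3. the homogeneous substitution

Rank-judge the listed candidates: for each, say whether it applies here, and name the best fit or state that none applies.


Best approach: the homogeneous substitution — the slope is degree-zero homogeneous: the ratio substitution v = χ/p collapses it. A Bernoulli rewrite works here as the equation stands — the homogeneous substitution is the more immediate reading.
- the exact-equation method: exactness fails on the nose — the mixed partials do not match.
- separation of variables — the two dependences are entangled, not a clean product of one-variable pieces.
- the homogeneous substitution — applicable, and directly so.


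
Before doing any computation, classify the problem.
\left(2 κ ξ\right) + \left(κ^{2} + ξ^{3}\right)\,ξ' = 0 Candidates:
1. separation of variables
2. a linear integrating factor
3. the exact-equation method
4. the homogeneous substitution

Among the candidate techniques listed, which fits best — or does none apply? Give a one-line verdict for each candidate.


Diagnosis: the exact-equation method — d/dξ of 2 κ ξ equals d/dκ of κ^{2} + ξ^{3}: the form is a total differential of one potential — integrate it exactly.
- separation of variables: no algebra isolates the independent variable on one side and the unknown on the other.
- a linear integrating factor — the unknown enters nonlinearly (through a power, a denominator, or a transcendental function), which the linear integrating-factor recipe cannot absorb as-is — any repair would come from a preliminary substitution, not the factor.
- the exact-equation method: yes — fits the structure here.
- the homogeneous substitution: solved for the derivative, the right side changes under joint scaling of the two variables.


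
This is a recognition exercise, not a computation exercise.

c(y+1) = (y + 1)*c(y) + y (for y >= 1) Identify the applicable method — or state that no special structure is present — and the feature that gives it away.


Verdict: a summation factor — first-order, linear, moving coefficient y + 1: the discrete analogue of an integrating factor handles it.


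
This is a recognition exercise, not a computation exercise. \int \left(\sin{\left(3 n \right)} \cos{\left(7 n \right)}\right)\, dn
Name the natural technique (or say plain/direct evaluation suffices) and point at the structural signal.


Technique: a trigonometric identity — \sin{\left(3 n \right)} \cos{\left(7 n \right)} is a beat pattern — rewrite the product as a sum of single-frequency waves before integrating.


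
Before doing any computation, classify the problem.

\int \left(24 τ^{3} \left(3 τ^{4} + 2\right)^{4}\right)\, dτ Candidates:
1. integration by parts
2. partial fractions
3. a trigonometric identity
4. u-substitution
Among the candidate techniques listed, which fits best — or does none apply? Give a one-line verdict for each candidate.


Method: u-substitution — read it as f(3 τ^{4} + 2) times a constant multiple of d(3 τ^{4} + 2): one substitution, u = 3 τ^{4} + 2, finishes it. Expanding everything out would also get there; the substitution is the systematic route.
- integration by parts — parts would only shuffle a directly integrable integrand.
- partial fractions — the expression is not a ratio of polynomials that decomposes further.
- a trigonometric identity: no sine or cosine appears, so there is nothing for a trigonometric identity to act on.
- u-substitution — a fit — the right tool for this form.


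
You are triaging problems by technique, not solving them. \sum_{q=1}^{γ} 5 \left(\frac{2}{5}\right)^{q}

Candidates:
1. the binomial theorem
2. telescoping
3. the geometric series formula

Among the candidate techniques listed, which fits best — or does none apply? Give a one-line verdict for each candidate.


Technique: the geometric series formula — the ratio of consecutive terms is the constant \frac{2}{5}, independent of the index — a geometric sum.
- the binomial theorem: the terms lack the binomial-coefficient-weighted complementary-power pattern of an expansion.
- telescoping: the summand is not presented as a shifted difference — a telescoping rewrite may exist, but the displayed structure does not offer one.
- the geometric series formula: a fit — the right tool for this form.


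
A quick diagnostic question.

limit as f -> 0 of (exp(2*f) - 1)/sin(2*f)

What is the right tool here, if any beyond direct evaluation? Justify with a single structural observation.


Technique: l'Hôpital's rule (0/0) — plug in 0: top and bottom both hit zero, so differentiate each and retry. The standard small-argument limits would also carry it; the rule is the systematic route.


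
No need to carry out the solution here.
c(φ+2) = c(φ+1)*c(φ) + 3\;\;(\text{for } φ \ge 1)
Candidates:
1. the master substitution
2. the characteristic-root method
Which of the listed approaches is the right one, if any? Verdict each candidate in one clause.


Verdict: no special technique — the sequence value feeds back through itself nonlinearly — linear superposition fails, and every superposition-based closed form fails with it.
- the master substitution: this is shift-type recursion, outside the divide-and-conquer template.
- the characteristic-root method: the recursion is nonlinear in the sequence values, so no linear-modes ansatz applies.
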